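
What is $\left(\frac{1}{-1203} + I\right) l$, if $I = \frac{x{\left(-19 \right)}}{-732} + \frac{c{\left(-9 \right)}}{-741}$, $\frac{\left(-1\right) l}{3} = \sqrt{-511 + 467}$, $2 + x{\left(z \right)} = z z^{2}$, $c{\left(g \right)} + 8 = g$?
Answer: $- \frac{681164547 i \sqrt{11}}{12083734} \approx - 186.96 i$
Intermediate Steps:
$c{\left(g \right)} = -8 + g$
$x{\left(z \right)} = -2 + z^{3}$ ($x{\left(z \right)} = -2 + z z^{2} = -2 + z^{3}$)
$l = - 6 i \sqrt{11}$ ($l = - 3 \sqrt{-511 + 467} = - 3 \sqrt{-44} = - 3 \cdot 2 i \sqrt{11} = - 6 i \sqrt{11} \approx - 19.9 i$)
$I = \frac{1698815}{180804}$ ($I = \frac{-2 + \left(-19\right)^{3}}{-732} + \frac{-8 - 9}{-741} = \left(-2 - 6859\right) \left(- \frac{1}{732}\right) - - \frac{17}{741} = \left(-6861\right) \left(- \frac{1}{732}\right) + \frac{17}{741} = \frac{2287}{244} + \frac{17}{741} = \frac{1698815}{180804} \approx 9.3959$)
$\left(\frac{1}{-1203} + I\right) l = \left(\frac{1}{-1203} + \frac{1698815}{180804}\right) \left(- 6 i \sqrt{11}\right) = \left(- \frac{1}{1203} + \frac{1698815}{180804}\right) \left(- 6 i \sqrt{11}\right) = \frac{227054849 \left(- 6 i \sqrt{11}\right)}{24167468} = - \frac{681164547 i \sqrt{11}}{12083734}$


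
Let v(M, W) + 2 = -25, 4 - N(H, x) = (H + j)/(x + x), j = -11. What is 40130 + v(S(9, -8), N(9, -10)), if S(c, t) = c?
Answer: 40103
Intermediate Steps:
N(H, x) = 4 - (-11 + H)/(2*x) (N(H, x) = 4 - (H - 11)/(x + x) = 4 - (-11 + H)/(2*x))
v(M, W) = -27 (v(M, W) = -2 - 25 = -27)
40130 + v(S(9, -8), N(9, -10)) = 40130 - 27 = 40103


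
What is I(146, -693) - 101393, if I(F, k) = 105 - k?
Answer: -100595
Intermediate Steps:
I(146, -693) - 101393 = (105 - 1*(-693)) - 101393 = (105 + 693) - 101393 = 798 - 101393 = -100595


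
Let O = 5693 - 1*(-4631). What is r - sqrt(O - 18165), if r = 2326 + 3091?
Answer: 5417 - I*sqrt(7841) ≈ 5417.0 - 88.549*I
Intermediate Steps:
O = 10324 (O = 5693 + 4631 = 10324)
r = 5417
r - sqrt(O - 18165) = 5417 - sqrt(10324 - 18165) = 5417 - sqrt(-7841) = 5417 - I*sqrt(7841)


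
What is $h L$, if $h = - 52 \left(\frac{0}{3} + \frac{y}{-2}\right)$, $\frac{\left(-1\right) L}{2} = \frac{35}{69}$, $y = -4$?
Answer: $\frac{7280}{69} \approx 105.51$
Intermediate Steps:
$L = - \frac{70}{69}$ ($L = - 2 \cdot \frac{35}{69} = - 2 \cdot 35 \cdot \frac{1}{69} = \left(-2\right) \frac{35}{69} = - \frac{70}{69} \approx -1.0145$)
$h = -104$ ($h = - 52 \left(\frac{0}{3} - \frac{4}{-2}\right) = - 52 \left(0 \cdot \frac{1}{3} - -2\right) = - 52 \left(0 + 2\right) = \left(-52\right) 2 = -104$)
$h L = \left(-104\right) \left(- \frac{70}{69}\right) = \frac{7280}{69}$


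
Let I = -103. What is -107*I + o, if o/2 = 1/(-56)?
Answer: 308587/28 ≈ 11021.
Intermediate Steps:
o = -1/28 (o = 2/(-56) = 2*(-1/56) = -1/28 ≈ -0.035714)
-107*I + o = -107*(-103) - 1/28 = 11021 - 1/28 = 308587/28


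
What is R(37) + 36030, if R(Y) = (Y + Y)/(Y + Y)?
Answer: 36031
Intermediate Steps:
R(Y) = 1 (R(Y) = (2*Y)/((2*Y)) = (2*Y)*(1/(2*Y)) = 1)
R(37) + 36030 = 1 + 36030 = 36031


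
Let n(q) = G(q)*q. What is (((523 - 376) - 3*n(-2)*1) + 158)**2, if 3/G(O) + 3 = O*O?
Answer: 104329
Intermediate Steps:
G(O) = 3/(-3 + O**2) (G(O) = 3/(-3 + O*O) = 3/(-3 + O**2))
n(q) = 3*q/(-3 + q**2) (n(q) = (3/(-3 + q**2))*q = 3*q/(-3 + q**2))
(((523 - 376) - 3*n(-2)*1) + 158)**2 = (((523 - 376) - 9*(-2)/(-3 + (-2)**2)*1) + 158)**2 = ((147 - 9*(-2)/(-3 + 4)*1) + 158)**2 = ((147 - 9*(-2)/1*1) + 158)**2 = ((147 - 9*(-2)*1) + 158)**2 = ((147 - 3*(-6)*1) + 158)**2 = ((147 + 18*1) + 158)**2 = ((147 + 18) + 158)**2 = (165 + 158)**2 = 323**2 = 104329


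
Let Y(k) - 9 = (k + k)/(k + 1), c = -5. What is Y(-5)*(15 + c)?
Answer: 115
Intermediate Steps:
Y(k) = 9 + 2*k/(1 + k) (Y(k) = 9 + (k + k)/(k + 1) = 9 + (2*k)/(1 + k) = 9 + 2*k/(1 + k))
Y(-5)*(15 + c) = ((9 + 11*(-5))/(1 - 5))*(15 - 5) = ((9 - 55)/(-4))*10 = -¼*(-46)*10 = (23/2)*10 = 115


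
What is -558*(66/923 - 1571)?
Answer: 809081586/923 ≈ 8.7658e+5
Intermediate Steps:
-558*(66/923 - 1571) = -558*(-1449967/923) = 809081586/923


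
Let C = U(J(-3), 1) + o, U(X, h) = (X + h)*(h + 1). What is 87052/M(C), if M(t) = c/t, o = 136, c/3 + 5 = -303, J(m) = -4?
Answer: -404170/33 ≈ -12248.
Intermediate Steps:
U(X, h) = (1 + h)*(X + h) (U(X, h) = (X + h)*(1 + h) = (1 + h)*(X + h))
c = -924 (c = -15 + 3*(-303) = -15 - 909 = -924)
C = 130 (C = (-4 + 1 + 1² - 4*1) + 136 = (-4 + 1 + 1 - 4) + 136 = -6 + 136 = 130)
M(t) = -924/t
87052/M(C) = 87052/((-924/130)) = 87052/((-924*1/130)) = 87052/(-462/65) = 87052*(-65/462) = -404170/33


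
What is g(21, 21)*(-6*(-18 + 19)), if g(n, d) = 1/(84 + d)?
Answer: -2/35 ≈ -0.057143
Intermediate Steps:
g(21, 21)*(-6*(-18 + 19)) = (-6*(-18 + 19))/(84 + 21) = (-6*1)/105 = (1/105)*(-6) = -2/35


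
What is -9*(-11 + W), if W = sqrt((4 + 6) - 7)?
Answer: 99 - 9*sqrt(3) ≈ 83.411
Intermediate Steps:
W = sqrt(3) (W = sqrt(10 - 7) = sqrt(3) ≈ 1.7320)
-9*(-11 + W) = -9*(-11 + sqrt(3)) = 99 - 9*sqrt(3)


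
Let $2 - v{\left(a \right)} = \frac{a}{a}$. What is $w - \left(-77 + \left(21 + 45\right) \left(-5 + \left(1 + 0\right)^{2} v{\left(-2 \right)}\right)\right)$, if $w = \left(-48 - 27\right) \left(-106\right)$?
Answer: $8291$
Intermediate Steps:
$v{\left(a \right)} = 1$ ($v{\left(a \right)} = 2 - \frac{a}{a} = 2 - 1 = 1$)
$w = 7950$ ($w = \left(-75\right) \left(-106\right) = 7950$)
$w - \left(-77 + \left(21 + 45\right) \left(-5 + \left(1 + 0\right)^{2} v{\left(-2 \right)}\right)\right) = 7950 - \left(-77 + \left(21 + 45\right) \left(-5 + \left(1 + 0\right)^{2} \cdot 1\right)\right) = 7950 - \left(-77 + 66 \left(-5 + 1^{2} \cdot 1\right)\right) = 7950 - \left(-77 + 66 \left(-5 + 1 \cdot 1\right)\right) = 7950 - \left(-77 + 66 \left(-5 + 1\right)\right) = 7950 - \left(-77 + 66 \left(-4\right)\right) = 7950 - \left(-77 - 264\right) = 7950 - -341 = 7950 + 341 = 8291$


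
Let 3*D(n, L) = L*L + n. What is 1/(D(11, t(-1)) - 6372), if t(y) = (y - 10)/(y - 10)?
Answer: -1/6368 ≈ -0.00015704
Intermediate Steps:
t(y) = 1 (t(y) = (-10 + y)/(-10 + y) = 1)
D(n, L) = n/3 + L²/3 (D(n, L) = (L*L + n)/3 = (L² + n)/3 = (n + L²)/3 = n/3 + L²/3)
1/(D(11, t(-1)) - 6372) = 1/(((⅓)*11 + (⅓)*1²) - 6372) = 1/((11/3 + (⅓)*1) - 6372) = 1/((11/3 + ⅓) - 6372) = 1/(4 - 6372) = 1/(-6368) = -1/6368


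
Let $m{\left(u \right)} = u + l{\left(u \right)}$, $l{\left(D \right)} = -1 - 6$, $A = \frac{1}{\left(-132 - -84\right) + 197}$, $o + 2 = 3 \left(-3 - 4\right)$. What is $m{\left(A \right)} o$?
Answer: $\frac{23966}{149} \approx 160.85$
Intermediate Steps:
$o = -23$ ($o = -2 + 3 \left(-3 - 4\right) = -2 + 3 \left(-7\right) = -2 - 21 = -23$)
$A = \frac{1}{149}$ ($A = \frac{1}{\left(-132 + 84\right) + 197} = \frac{1}{-48 + 197} = \frac{1}{149} \approx 0.0067114$)
$l{\left(D \right)} = -7$
$m{\left(u \right)} = -7 + u$ ($m{\left(u \right)} = u - 7 = -7 + u$)
$m{\left(A \right)} o = \left(-7 + \frac{1}{149}\right) \left(-23\right) = \left(- \frac{1042}{149}\right) \left(-23\right) = \frac{23966}{149}$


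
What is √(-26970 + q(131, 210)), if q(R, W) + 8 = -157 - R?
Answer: I*√27266 ≈ 165.12*I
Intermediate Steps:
q(R, W) = -165 - R (q(R, W) = -8 + (-157 - R) = -165 - R)
√(-26970 + q(131, 210)) = √(-26970 + (-165 - 1*131)) = √(-26970 + (-165 - 131)) = √(-26970 - 296) = √(-27266) = I*√27266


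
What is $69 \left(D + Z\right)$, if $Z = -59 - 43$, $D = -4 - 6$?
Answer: $-7728$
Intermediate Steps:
$D = -10$ ($D = -4 - 6 = -10$)
$Z = -102$
$69 \left(D + Z\right) = 69 \left(-10 - 102\right) = 69 \left(-112\right) = -7728$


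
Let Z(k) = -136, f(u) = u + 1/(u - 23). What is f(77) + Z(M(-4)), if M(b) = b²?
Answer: -3185/54 ≈ -58.982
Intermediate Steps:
f(u) = u + 1/(-23 + u)
f(77) + Z(M(-4)) = (1 + 77² - 23*77)/(-23 + 77) - 136 = (1 + 5929 - 1771)/54 - 136 = (1/54)*4159 - 136 = 4159/54 - 136 = -3185/54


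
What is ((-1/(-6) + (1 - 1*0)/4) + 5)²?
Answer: 4225/144 ≈ 29.340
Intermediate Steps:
((-1/(-6) + (1 - 1*0)/4) + 5)² = ((-1*(-⅙) + (1 + 0)*(¼)) + 5)² = ((⅙ + 1*(¼)) + 5)² = ((⅙ + ¼) + 5)² = (5/12 + 5)² = (65/12)² = 4225/144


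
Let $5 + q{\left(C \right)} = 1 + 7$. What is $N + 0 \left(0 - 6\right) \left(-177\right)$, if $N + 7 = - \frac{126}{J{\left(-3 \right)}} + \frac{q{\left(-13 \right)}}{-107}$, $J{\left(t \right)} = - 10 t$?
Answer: $- \frac{6007}{535} \approx -11.228$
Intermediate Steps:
$q{\left(C \right)} = 3$ ($q{\left(C \right)} = -5 + \left(1 + 7\right) = -5 + 8 = 3$)
$N = - \frac{6007}{535}$ ($N = -7 + \left(- \frac{126}{\left(-10\right) \left(-3\right)} + \frac{3}{-107}\right) = -7 + \left(- \frac{126}{30} + 3 \left(- \frac{1}{107}\right)\right) = -7 - \frac{2262}{535} = - \frac{6007}{535} \approx -11.228$)
$N + 0 \left(0 - 6\right) \left(-177\right) = - \frac{6007}{535} + 0 \left(0 - 6\right) \left(-177\right) = - \frac{6007}{535} + 0 \left(-6\right) \left(-177\right) = - \frac{6007}{535} + 0 \left(-177\right) = - \frac{6007}{535} + 0 = - \frac{6007}{535}$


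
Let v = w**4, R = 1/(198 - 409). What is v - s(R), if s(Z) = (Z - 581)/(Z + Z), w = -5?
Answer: -60671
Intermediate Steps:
R = -1/211 (R = 1/(-211) = -1/211 ≈ -0.0047393)
v = 625 (v = (-5)**4 = 625)
s(Z) = (-581 + Z)/(2*Z) (s(Z) = (-581 + Z)/((2*Z)) = (-581 + Z)*(1/(2*Z)) = (-581 + Z)/(2*Z))
v - s(R) = 625 - (-581 - 1/211)/(2*(-1/211)) = 625 - (-211)*(-122592)/(2*211) = 625 - 1*61296 = 625 - 61296 = -60671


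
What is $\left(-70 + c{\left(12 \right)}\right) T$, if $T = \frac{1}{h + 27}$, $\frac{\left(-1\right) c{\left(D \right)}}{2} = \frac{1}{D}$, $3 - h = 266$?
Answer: $\frac{421}{1416} \approx 0.29732$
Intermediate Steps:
$h = -263$ ($h = 3 - 266 = -263$)
$c{\left(D \right)} = - \frac{2}{D}$
$T = - \frac{1}{236}$ ($T = \frac{1}{-263 + 27} = \frac{1}{-236} = - \frac{1}{236} \approx -0.0042373$)
$\left(-70 + c{\left(12 \right)}\right) T = \left(-70 - \frac{2}{12}\right) \left(- \frac{1}{236}\right) = \left(-70 - \frac{1}{6}\right) \left(- \frac{1}{236}\right) = \left(- \frac{421}{6}\right) \left(- \frac{1}{236}\right) = \frac{421}{1416}$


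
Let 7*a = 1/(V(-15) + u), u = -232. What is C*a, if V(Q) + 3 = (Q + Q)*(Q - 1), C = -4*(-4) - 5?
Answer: 11/1715 ≈ 0.0064140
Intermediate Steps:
C = 11 (C = 16 - 5 = 11)
V(Q) = -3 + 2*Q*(-1 + Q) (V(Q) = -3 + (Q + Q)*(Q - 1) = -3 + (2*Q)*(-1 + Q) = -3 + 2*Q*(-1 + Q))
a = 1/1715 (a = 1/(7*((-3 - 2*(-15) + 2*(-15)²) - 232)) = 1/(7*((-3 + 30 + 2*225) - 232)) = 1/(7*((-3 + 30 + 450) - 232)) = 1/(7*(477 - 232)) = (⅐)/245 = (⅐)*(1/245) = 1/1715 ≈ 0.00058309)
C*a = 11*(1/1715) = 11/1715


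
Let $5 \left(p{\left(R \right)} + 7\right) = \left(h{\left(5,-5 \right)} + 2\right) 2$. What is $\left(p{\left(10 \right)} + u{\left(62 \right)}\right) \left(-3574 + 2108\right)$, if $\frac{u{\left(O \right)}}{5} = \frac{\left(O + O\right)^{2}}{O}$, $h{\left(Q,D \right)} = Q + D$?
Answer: $- \frac{9043754}{5} \approx -1.8088 \cdot 10^{6}$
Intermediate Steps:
$h{\left(Q,D \right)} = D + Q$
$p{\left(R \right)} = - \frac{31}{5}$ ($p{\left(R \right)} = -7 + \frac{\left(\left(-5 + 5\right) + 2\right) 2}{5} = -7 + \frac{\left(0 + 2\right) 2}{5} = -7 + \frac{2 \cdot 2}{5} = -7 + \frac{1}{5} \cdot 4 = -7 + \frac{4}{5} = - \frac{31}{5}$)
$u{\left(O \right)} = 20 O$ ($u{\left(O \right)} = 5 \frac{\left(O + O\right)^{2}}{O} = 5 \frac{\left(2 O\right)^{2}}{O} = 5 \frac{4 O^{2}}{O} = 5 \cdot 4 O = 20 O$)
$\left(p{\left(10 \right)} + u{\left(62 \right)}\right) \left(-3574 + 2108\right) = \left(- \frac{31}{5} + 20 \cdot 62\right) \left(-3574 + 2108\right) = \left(- \frac{31}{5} + 1240\right) \left(-1466\right) = \frac{6169}{5} \left(-1466\right) = - \frac{9043754}{5}$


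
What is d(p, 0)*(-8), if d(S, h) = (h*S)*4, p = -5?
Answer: 0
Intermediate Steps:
d(S, h) = 4*S*h (d(S, h) = (S*h)*4 = 4*S*h)
d(p, 0)*(-8) = (4*(-5)*0)*(-8) = 0*(-8) = 0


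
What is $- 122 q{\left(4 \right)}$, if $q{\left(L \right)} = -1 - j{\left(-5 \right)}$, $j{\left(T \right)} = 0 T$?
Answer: $122$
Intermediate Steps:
$j{\left(T \right)} = 0$
$q{\left(L \right)} = -1$ ($q{\left(L \right)} = -1 - 0 = -1 + 0 = -1$)
$- 122 q{\left(4 \right)} = \left(-122\right) \left(-1\right) = 122$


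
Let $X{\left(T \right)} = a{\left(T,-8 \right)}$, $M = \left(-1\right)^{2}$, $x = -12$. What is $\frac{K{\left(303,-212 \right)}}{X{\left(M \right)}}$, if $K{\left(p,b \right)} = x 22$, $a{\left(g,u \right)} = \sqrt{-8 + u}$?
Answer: $66 i \approx 66.0 i$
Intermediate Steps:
$M = 1$
$K{\left(p,b \right)} = -264$ ($K{\left(p,b \right)} = \left(-12\right) 22 = -264$)
$X{\left(T \right)} = 4 i$ ($X{\left(T \right)} = \sqrt{-8 - 8} = \sqrt{-16} = 4 i$)
$\frac{K{\left(303,-212 \right)}}{X{\left(M \right)}} = - \frac{264}{4 i} = - 264 \left(- \frac{i}{4}\right) = 66 i$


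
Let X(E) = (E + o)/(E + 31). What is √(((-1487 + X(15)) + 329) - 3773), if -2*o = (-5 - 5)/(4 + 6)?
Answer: I*√10433283/46 ≈ 70.219*I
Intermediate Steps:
o = ½ (o = -(-5 - 5)/(2*(4 + 6)) = -(-5)/10 = -½*(-1) = ½ ≈ 0.50000)
X(E) = (½ + E)/(31 + E) (X(E) = (E + ½)/(E + 31) = (½ + E)/(31 + E))
√(((-1487 + X(15)) + 329) - 3773) = √(((-1487 + (½ + 15)/(31 + 15)) + 329) - 3773) = √(((-1487 + (31/2)/46) + 329) - 3773) = √(((-1487 + (1/46)*(31/2)) + 329) - 3773) = √(((-1487 + 31/92) + 329) - 3773) = √((-136773/92 + 329) - 3773) = √(-106505/92 - 3773) = √(-453621/92) = I*√10433283/46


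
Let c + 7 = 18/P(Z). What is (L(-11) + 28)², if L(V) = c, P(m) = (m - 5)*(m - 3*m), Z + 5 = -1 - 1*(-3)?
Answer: 27225/64 ≈ 425.39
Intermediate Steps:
Z = -3 (Z = -5 + (-1 - 1*(-3)) = -5 + (-1 + 3) = -5 + 2 = -3)
P(m) = -2*m*(-5 + m) (P(m) = (-5 + m)*(-2*m) = -2*m*(-5 + m))
c = -59/8 (c = -7 + 18/((2*(-3)*(5 - 1*(-3)))) = -7 + 18/((2*(-3)*(5 + 3))) = -7 + 18/((2*(-3)*8)) = -7 + 18/(-48) = -7 + 18*(-1/48) = -7 - 3/8 = -59/8 ≈ -7.3750)
L(V) = -59/8
(L(-11) + 28)² = (-59/8 + 28)² = (165/8)² = 27225/64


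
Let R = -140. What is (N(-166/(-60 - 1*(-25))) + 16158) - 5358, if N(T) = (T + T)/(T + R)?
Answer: 25563434/2367 ≈ 10800.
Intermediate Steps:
N(T) = 2*T/(-140 + T) (N(T) = (T + T)/(T - 140) = (2*T)/(-140 + T) = 2*T/(-140 + T))
(N(-166/(-60 - 1*(-25))) + 16158) - 5358 = (2*(-166/(-60 - 1*(-25)))/(-140 - 166/(-60 - 1*(-25))) + 16158) - 5358 = (2*(-166/(-60 + 25))/(-140 - 166/(-60 + 25)) + 16158) - 5358 = (2*(-166/(-35))/(-140 - 166/(-35)) + 16158) - 5358 = (2*(-166*(-1/35))/(-140 - 166*(-1/35)) + 16158) - 5358 = (2*(166/35)/(-140 + 166/35) + 16158) - 5358 = (2*(166/35)/(-4734/35) + 16158) - 5358 = (2*(166/35)*(-35/4734) + 16158) - 5358 = (-166/2367 + 16158) - 5358 = 38245820/2367 - 5358 = 25563434/2367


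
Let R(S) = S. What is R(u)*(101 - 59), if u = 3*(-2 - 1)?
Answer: -378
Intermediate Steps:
u = -9 (u = 3*(-3) = -9)
R(u)*(101 - 59) = -9*(101 - 59) = -9*42 = -378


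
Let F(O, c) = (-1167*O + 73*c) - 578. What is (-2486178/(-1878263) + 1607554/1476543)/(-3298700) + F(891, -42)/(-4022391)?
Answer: 265160906631162779236614/1022179357779066616857925 ≈ 0.25941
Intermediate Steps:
F(O, c) = -578 - 1167*O + 73*c
(-2486178/(-1878263) + 1607554/1476543)/(-3298700) + F(891, -42)/(-4022391) = (-2486178/(-1878263) + 1607554/1476543)/(-3298700) + (-578 - 1167*891 + 73*(-42))/(-4022391) = (-2486178*(-1/1878263) + 1607554*(1/1476543))*(-1/3298700) + (-578 - 1039797 - 3066)*(-1/4022391) = (2486178/1878263 + 1607554/1476543)*(-1/3298700) - 1043441*(-1/4022391) = (6690357921356/2773336084809)*(-1/3298700) + 1043441/4022391 = -1672589480339/2287100935739862075 + 1043441/4022391 = 265160906631162779236614/1022179357779066616857925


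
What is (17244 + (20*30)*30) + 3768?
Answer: 39012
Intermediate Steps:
(17244 + (20*30)*30) + 3768 = (17244 + 600*30) + 3768 = (17244 + 18000) + 3768 = 35244 + 3768 = 39012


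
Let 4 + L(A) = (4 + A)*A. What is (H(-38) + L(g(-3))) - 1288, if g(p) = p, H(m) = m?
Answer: -1333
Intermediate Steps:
L(A) = -4 + A*(4 + A) (L(A) = -4 + (4 + A)*A = -4 + A*(4 + A))
(H(-38) + L(g(-3))) - 1288 = (-38 + (-4 + (-3)**2 + 4*(-3))) - 1288 = (-38 + (-4 + 9 - 12)) - 1288 = (-38 - 7) - 1288 = -45 - 1288 = -1333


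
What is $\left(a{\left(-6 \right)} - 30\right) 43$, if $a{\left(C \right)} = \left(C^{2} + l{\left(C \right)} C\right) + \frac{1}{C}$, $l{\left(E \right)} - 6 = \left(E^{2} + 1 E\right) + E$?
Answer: $- \frac{44935}{6} \approx -7489.2$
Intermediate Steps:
$l{\left(E \right)} = 6 + E^{2} + 2 E$ ($l{\left(E \right)} = 6 + \left(\left(E^{2} + 1 E\right) + E\right) = 6 + \left(\left(E^{2} + E\right) + E\right) = 6 + \left(\left(E + E^{2}\right) + E\right) = 6 + \left(E^{2} + 2 E\right) = 6 + E^{2} + 2 E$)
$a{\left(C \right)} = \frac{1}{C} + C^{2} + C \left(6 + C^{2} + 2 C\right)$ ($a{\left(C \right)} = \left(C^{2} + \left(6 + C^{2} + 2 C\right) C\right) + \frac{1}{C} = \left(C^{2} + C \left(6 + C^{2} + 2 C\right)\right) + \frac{1}{C} = \frac{1}{C} + C^{2} + C \left(6 + C^{2} + 2 C\right)$)
$\left(a{\left(-6 \right)} - 30\right) 43 = \left(\frac{1 + \left(-6\right)^{2} \left(6 + \left(-6\right)^{2} + 3 \left(-6\right)\right)}{-6} - 30\right) 43 = \left(- \frac{1 + 36 \left(6 + 36 - 18\right)}{6} - 30\right) 43 = \left(- \frac{1 + 36 \cdot 24}{6} - 30\right) 43 = \left(- \frac{1 + 864}{6} - 30\right) 43 = \left(\left(- \frac{1}{6}\right) 865 - 30\right) 43 = \left(- \frac{865}{6} - 30\right) 43 = \left(- \frac{1045}{6}\right) 43 = - \frac{44935}{6}$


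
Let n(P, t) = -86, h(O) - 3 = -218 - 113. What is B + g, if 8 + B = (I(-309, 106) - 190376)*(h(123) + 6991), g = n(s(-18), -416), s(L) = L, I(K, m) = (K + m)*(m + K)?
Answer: -993899815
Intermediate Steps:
h(O) = -328 (h(O) = 3 + (-218 - 113) = 3 - 331 = -328)
I(K, m) = (K + m)**2 (I(K, m) = (K + m)*(K + m) = (K + m)**2)
g = -86
B = -993899729 (B = -8 + ((-309 + 106)**2 - 190376)*(-328 + 6991) = -8 + ((-203)**2 - 190376)*6663 = -8 + (41209 - 190376)*6663 = -8 - 149167*6663 = -8 - 993899721 = -993899729)
B + g = -993899729 - 86 = -993899815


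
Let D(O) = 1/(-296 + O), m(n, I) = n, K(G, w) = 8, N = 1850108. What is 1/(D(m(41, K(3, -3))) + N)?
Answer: 255/471777539 ≈ 5.4051e-7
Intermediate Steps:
1/(D(m(41, K(3, -3))) + N) = 1/(1/(-296 + 41) + 1850108) = 1/(1/(-255) + 1850108) = 1/(-1/255 + 1850108) = 1/(471777539/255) = 255/471777539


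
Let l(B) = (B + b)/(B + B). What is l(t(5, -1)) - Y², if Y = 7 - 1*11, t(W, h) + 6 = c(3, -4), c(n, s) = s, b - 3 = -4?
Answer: -309/20 ≈ -15.450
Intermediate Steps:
b = -1 (b = 3 - 4 = -1)
t(W, h) = -10 (t(W, h) = -6 - 4 = -10)
Y = -4 (Y = 7 - 11 = -4)
l(B) = (-1 + B)/(2*B) (l(B) = (B - 1)/(B + B) = (-1 + B)/((2*B)) = (-1 + B)*(1/(2*B)) = (-1 + B)/(2*B))
l(t(5, -1)) - Y² = (½)*(-1 - 10)/(-10) - 1*(-4)² = (½)*(-⅒)*(-11) - 1*16 = 11/20 - 16 = -309/20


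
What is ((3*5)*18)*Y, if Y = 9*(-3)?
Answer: -7290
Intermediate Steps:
Y = -27
((3*5)*18)*Y = ((3*5)*18)*(-27) = (15*18)*(-27) = 270*(-27) = -7290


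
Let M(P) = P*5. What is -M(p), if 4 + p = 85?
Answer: -405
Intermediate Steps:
p = 81 (p = -4 + 85 = 81)
M(P) = 5*P
-M(p) = -5*81 = -1*405 = -405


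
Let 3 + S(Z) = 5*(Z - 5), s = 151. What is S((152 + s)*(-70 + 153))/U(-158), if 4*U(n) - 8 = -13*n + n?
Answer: 125717/476 ≈ 264.11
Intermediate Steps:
U(n) = 2 - 3*n (U(n) = 2 + (-13*n + n)/4 = 2 + (-12*n)/4 = 2 - 3*n)
S(Z) = -28 + 5*Z (S(Z) = -3 + 5*(Z - 5) = -3 + 5*(-5 + Z) = -3 + (-25 + 5*Z) = -28 + 5*Z)
S((152 + s)*(-70 + 153))/U(-158) = (-28 + 5*((152 + 151)*(-70 + 153)))/(2 - 3*(-158)) = (-28 + 5*(303*83))/(2 + 474) = (-28 + 5*25149)/476 = (-28 + 125745)*(1/476) = 125717*(1/476) = 125717/476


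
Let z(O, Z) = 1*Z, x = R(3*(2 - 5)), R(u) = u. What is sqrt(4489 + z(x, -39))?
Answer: 5*sqrt(178) ≈ 66.708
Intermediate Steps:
x = -9 (x = 3*(2 - 5) = 3*(-3) = -9)
z(O, Z) = Z
sqrt(4489 + z(x, -39)) = sqrt(4489 - 39) = sqrt(4450) = 5*sqrt(178)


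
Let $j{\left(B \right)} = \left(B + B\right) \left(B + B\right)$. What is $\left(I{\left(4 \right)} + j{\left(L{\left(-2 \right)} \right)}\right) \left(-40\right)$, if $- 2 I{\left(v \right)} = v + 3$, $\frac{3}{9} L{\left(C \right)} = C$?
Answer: $-5620$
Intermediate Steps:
$L{\left(C \right)} = 3 C$
$I{\left(v \right)} = - \frac{3}{2} - \frac{v}{2}$ ($I{\left(v \right)} = - \frac{v + 3}{2} = - \frac{3 + v}{2} = - \frac{3}{2} - \frac{v}{2}$)
$j{\left(B \right)} = 4 B^{2}$ ($j{\left(B \right)} = 2 B 2 B = 4 B^{2}$)
$\left(I{\left(4 \right)} + j{\left(L{\left(-2 \right)} \right)}\right) \left(-40\right) = \left(\left(- \frac{3}{2} - 2\right) + 4 \left(3 \left(-2\right)\right)^{2}\right) \left(-40\right) = \left(\left(- \frac{3}{2} - 2\right) + 4 \left(-6\right)^{2}\right) \left(-40\right) = \left(- \frac{7}{2} + 4 \cdot 36\right) \left(-40\right) = \left(- \frac{7}{2} + 144\right) \left(-40\right) = \frac{281}{2} \left(-40\right) = -5620$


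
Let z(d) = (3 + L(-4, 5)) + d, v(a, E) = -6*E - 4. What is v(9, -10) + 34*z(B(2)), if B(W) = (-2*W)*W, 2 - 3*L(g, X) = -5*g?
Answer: -318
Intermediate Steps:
L(g, X) = 2/3 + 5*g/3 (L(g, X) = 2/3 - (-5)*g/3 = 2/3 + 5*g/3)
B(W) = -2*W**2
v(a, E) = -4 - 6*E
z(d) = -3 + d (z(d) = (3 + (2/3 + (5/3)*(-4))) + d = (3 + (2/3 - 20/3)) + d = (3 - 6) + d = -3 + d)
v(9, -10) + 34*z(B(2)) = (-4 - 6*(-10)) + 34*(-3 - 2*2**2) = (-4 + 60) + 34*(-3 - 2*4) = 56 + 34*(-3 - 8) = 56 + 34*(-11) = 56 - 374 = -318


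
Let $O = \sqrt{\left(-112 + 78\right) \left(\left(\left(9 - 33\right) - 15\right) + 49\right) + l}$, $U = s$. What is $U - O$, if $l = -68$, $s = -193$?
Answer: $-193 - 2 i \sqrt{102} \approx -193.0 - 20.199 i$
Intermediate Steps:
$U = -193$
$O = 2 i \sqrt{102}$ ($O = \sqrt{\left(-112 + 78\right) \left(\left(\left(9 - 33\right) - 15\right) + 49\right) - 68} = \sqrt{- 34 \left(\left(-24 - 15\right) + 49\right) - 68} = \sqrt{- 34 \left(-39 + 49\right) - 68} = \sqrt{\left(-34\right) 10 - 68} = \sqrt{-340 - 68} = \sqrt{-408} = 2 i \sqrt{102} \approx 20.199 i$)
$U - O = -193 - 2 i \sqrt{102}$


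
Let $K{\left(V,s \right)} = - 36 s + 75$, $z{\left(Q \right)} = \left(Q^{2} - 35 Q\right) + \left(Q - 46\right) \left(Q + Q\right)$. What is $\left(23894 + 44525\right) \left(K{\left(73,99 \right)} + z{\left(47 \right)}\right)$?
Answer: $-193694189$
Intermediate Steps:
$z{\left(Q \right)} = Q^{2} - 35 Q + 2 Q \left(-46 + Q\right)$ ($z{\left(Q \right)} = \left(Q^{2} - 35 Q\right) + \left(-46 + Q\right) 2 Q = \left(Q^{2} - 35 Q\right) + 2 Q \left(-46 + Q\right) = Q^{2} - 35 Q + 2 Q \left(-46 + Q\right)$)
$K{\left(V,s \right)} = 75 - 36 s$
$\left(23894 + 44525\right) \left(K{\left(73,99 \right)} + z{\left(47 \right)}\right) = \left(23894 + 44525\right) \left(\left(75 - 3564\right) + 47 \left(-127 + 3 \cdot 47\right)\right) = 68419 \left(\left(75 - 3564\right) + 47 \left(-127 + 141\right)\right) = 68419 \left(-3489 + 47 \cdot 14\right) = 68419 \left(-3489 + 658\right) = 68419 \left(-2831\right) = -193694189$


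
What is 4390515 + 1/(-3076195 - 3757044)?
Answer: 30001438328084/6833239 ≈ 4.3905e+6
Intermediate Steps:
4390515 + 1/(-3076195 - 3757044) = 4390515 + 1/(-6833239) = 4390515 - 1/6833239 = 30001438328084/6833239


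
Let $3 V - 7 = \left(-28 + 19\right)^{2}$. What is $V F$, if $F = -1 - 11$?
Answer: $-352$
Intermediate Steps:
$V = \frac{88}{3}$ ($V = \frac{7}{3} + \frac{\left(-28 + 19\right)^{2}}{3} = \frac{7}{3} + \frac{\left(-9\right)^{2}}{3} = \frac{7}{3} + \frac{1}{3} \cdot 81 = \frac{7}{3} + 27 = \frac{88}{3} \approx 29.333$)
$F = -12$ ($F = -1 - 11 = -12$)
$V F = \frac{88}{3} \left(-12\right) = -352$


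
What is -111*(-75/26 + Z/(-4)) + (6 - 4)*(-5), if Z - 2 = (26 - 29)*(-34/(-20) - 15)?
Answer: 765917/520 ≈ 1472.9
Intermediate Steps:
Z = 419/10 (Z = 2 + (26 - 29)*(-34/(-20) - 15) = 2 - 3*(-34*(-1/20) - 15) = 2 - 3*(17/10 - 15) = 2 - 3*(-133/10) = 2 + 399/10 = 419/10 ≈ 41.900)
-111*(-75/26 + Z/(-4)) + (6 - 4)*(-5) = -111*(-75/26 + (419/10)/(-4)) + (6 - 4)*(-5) = -111*(-75*1/26 + (419/10)*(-1/4)) + 2*(-5) = -111*(-75/26 - 419/40) - 10 = -111*(-6947/520) - 10 = 771117/520 - 10 = 765917/520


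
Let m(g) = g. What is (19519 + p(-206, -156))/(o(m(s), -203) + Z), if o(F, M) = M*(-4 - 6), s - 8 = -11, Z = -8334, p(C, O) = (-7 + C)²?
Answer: -8111/788 ≈ -10.293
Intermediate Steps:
s = -3 (s = 8 - 11 = -3)
o(F, M) = -10*M (o(F, M) = M*(-10) = -10*M)
(19519 + p(-206, -156))/(o(m(s), -203) + Z) = (19519 + (-7 - 206)²)/(-10*(-203) - 8334) = (19519 + (-213)²)/(2030 - 8334) = (19519 + 45369)/(-6304) = 64888*(-1/6304) = -8111/788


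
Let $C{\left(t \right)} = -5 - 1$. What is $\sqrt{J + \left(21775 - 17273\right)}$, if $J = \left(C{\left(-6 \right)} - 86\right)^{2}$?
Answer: $\sqrt{12966} \approx 113.87$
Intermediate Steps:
$C{\left(t \right)} = -6$ ($C{\left(t \right)} = -5 - 1 = -6$)
$J = 8464$ ($J = \left(-6 - 86\right)^{2} = \left(-92\right)^{2} = 8464$)
$\sqrt{J + \left(21775 - 17273\right)} = \sqrt{8464 + \left(21775 - 17273\right)} = \sqrt{8464 + 4502} = \sqrt{12966}$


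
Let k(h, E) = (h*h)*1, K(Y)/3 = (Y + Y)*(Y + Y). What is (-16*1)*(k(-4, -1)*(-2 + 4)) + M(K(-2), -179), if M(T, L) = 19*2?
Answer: -474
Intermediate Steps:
K(Y) = 12*Y² (K(Y) = 3*((Y + Y)*(Y + Y)) = 3*((2*Y)*(2*Y)) = 3*(4*Y²) = 12*Y²)
M(T, L) = 38
k(h, E) = h² (k(h, E) = h²*1 = h²)
(-16*1)*(k(-4, -1)*(-2 + 4)) + M(K(-2), -179) = (-16*1)*((-4)²*(-2 + 4)) + 38 = -256*2 + 38 = -16*32 + 38 = -512 + 38 = -474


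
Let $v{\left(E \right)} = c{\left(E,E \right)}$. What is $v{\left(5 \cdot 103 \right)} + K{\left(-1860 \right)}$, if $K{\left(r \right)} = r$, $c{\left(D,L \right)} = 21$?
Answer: $-1839$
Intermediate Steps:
$v{\left(E \right)} = 21$
$v{\left(5 \cdot 103 \right)} + K{\left(-1860 \right)} = 21 - 1860 = -1839$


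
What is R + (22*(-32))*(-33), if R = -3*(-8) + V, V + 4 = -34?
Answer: 23218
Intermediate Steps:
V = -38 (V = -4 - 34 = -38)
R = -14 (R = -3*(-8) - 38 = 24 - 38 = -14)
R + (22*(-32))*(-33) = -14 + (22*(-32))*(-33) = -14 - 704*(-33) = -14 + 23232 = 23218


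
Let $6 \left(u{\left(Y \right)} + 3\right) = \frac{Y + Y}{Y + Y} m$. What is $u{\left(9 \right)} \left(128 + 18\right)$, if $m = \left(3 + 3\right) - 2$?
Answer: $- \frac{1022}{3} \approx -340.67$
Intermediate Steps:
$m = 4$ ($m = 6 - 2 = 4$)
$u{\left(Y \right)} = - \frac{7}{3}$ ($u{\left(Y \right)} = -3 + \frac{\frac{Y + Y}{Y + Y} 4}{6} = -3 + \frac{\frac{2 Y}{2 Y} 4}{6} = -3 + \frac{2 Y \frac{1}{2 Y} 4}{6} = -3 + \frac{1 \cdot 4}{6} = -3 + \frac{1}{6} \cdot 4 = -3 + \frac{2}{3} = - \frac{7}{3}$)
$u{\left(9 \right)} \left(128 + 18\right) = - \frac{7 \left(128 + 18\right)}{3} = \left(- \frac{7}{3}\right) 146 = - \frac{1022}{3}$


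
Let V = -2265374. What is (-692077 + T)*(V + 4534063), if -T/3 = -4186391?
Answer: 26922750157144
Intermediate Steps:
T = 12559173 (T = -3*(-4186391) = 12559173)
(-692077 + T)*(V + 4534063) = (-692077 + 12559173)*(-2265374 + 4534063) = 11867096*2268689 = 26922750157144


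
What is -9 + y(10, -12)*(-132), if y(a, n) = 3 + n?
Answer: 1179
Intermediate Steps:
-9 + y(10, -12)*(-132) = -9 + (3 - 12)*(-132) = -9 - 9*(-132) = -9 + 1188 = 1179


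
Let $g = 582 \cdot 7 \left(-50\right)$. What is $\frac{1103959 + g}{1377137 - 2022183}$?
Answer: $- \frac{900259}{645046} \approx -1.3957$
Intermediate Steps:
$g = -203700$ ($g = 582 \left(-350\right) = -203700$)
$\frac{1103959 + g}{1377137 - 2022183} = \frac{1103959 - 203700}{1377137 - 2022183} = \frac{900259}{-645046} = 900259 \left(- \frac{1}{645046}\right) = - \frac{900259}{645046}$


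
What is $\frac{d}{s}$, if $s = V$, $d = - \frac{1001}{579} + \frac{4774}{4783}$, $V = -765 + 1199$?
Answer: $- \frac{289091}{171700134} \approx -0.0016837$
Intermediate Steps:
$V = 434$
$d = - \frac{2023637}{2769357}$ ($d = \left(-1001\right) \frac{1}{579} + 4774 \cdot \frac{1}{4783} = - \frac{1001}{579} + \frac{4774}{4783} = - \frac{2023637}{2769357} \approx -0.73072$)
$s = 434$
$\frac{d}{s} = - \frac{2023637}{2769357 \cdot 434} = \left(- \frac{2023637}{2769357}\right) \frac{1}{434} = - \frac{289091}{171700134}$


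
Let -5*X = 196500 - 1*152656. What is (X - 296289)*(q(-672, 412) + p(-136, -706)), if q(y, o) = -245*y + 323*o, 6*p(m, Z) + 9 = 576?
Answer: -908494159469/10 ≈ -9.0849e+10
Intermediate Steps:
p(m, Z) = 189/2 (p(m, Z) = -3/2 + (⅙)*576 = -3/2 + 96 = 189/2)
X = -43844/5 (X = -(196500 - 1*152656)/5 = -(196500 - 152656)/5 = -⅕*43844 = -43844/5 ≈ -8768.8)
(X - 296289)*(q(-672, 412) + p(-136, -706)) = (-43844/5 - 296289)*((-245*(-672) + 323*412) + 189/2) = -1525289*((164640 + 133076) + 189/2)/5 = -1525289*(297716 + 189/2)/5 = -1525289/5*595621/2 = -908494159469/10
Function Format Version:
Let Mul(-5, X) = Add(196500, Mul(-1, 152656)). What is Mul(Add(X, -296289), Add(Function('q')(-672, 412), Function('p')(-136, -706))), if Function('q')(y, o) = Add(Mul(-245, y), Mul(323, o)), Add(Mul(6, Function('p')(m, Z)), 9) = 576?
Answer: Rational(-908494159469, 10) ≈ -9.0849e+10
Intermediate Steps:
Function('p')(m, Z) = Rational(189, 2) (Function('p')(m, Z) = Add(Rational(-3, 2), Mul(Rational(1, 6), 576)) = Add(Rational(-3, 2), 96) = Rational(189, 2))
X = Rational(-43844, 5) (X = Mul(Rational(-1, 5), Add(196500, Mul(-1, 152656))) = Mul(Rational(-1, 5), Add(196500, -152656)) = Mul(Rational(-1, 5), 43844) = Rational(-43844, 5) ≈ -8768.8)
Mul(Add(X, -296289), Add(Function('q')(-672, 412), Function('p')(-136, -706))) = Mul(Add(Rational(-43844, 5), -296289), Add(Add(Mul(-245, -672), Mul(323, 412)), Rational(189, 2))) = Mul(Rational(-1525289, 5), Add(Add(164640, 133076), Rational(189, 2))) = Mul(Rational(-1525289, 5), Add(297716, Rational(189, 2))) = Mul(Rational(-1525289, 5), Rational(595621, 2)) = Rational(-908494159469, 10)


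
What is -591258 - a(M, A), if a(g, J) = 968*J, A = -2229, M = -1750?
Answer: 1566414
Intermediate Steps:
-591258 - a(M, A) = -591258 - 968*(-2229) = -591258 - 1*(-2157672) = -591258 + 2157672 = 1566414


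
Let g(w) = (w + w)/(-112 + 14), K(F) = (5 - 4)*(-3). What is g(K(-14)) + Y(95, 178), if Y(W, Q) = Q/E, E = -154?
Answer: -590/539 ≈ -1.0946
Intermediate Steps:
K(F) = -3 (K(F) = 1*(-3) = -3)
Y(W, Q) = -Q/154 (Y(W, Q) = Q/(-154) = Q*(-1/154) = -Q/154)
g(w) = -w/49 (g(w) = (2*w)/(-98) = (2*w)*(-1/98) = -w/49)
g(K(-14)) + Y(95, 178) = -1/49*(-3) - 1/154*178 = 3/49 - 89/77 = -590/539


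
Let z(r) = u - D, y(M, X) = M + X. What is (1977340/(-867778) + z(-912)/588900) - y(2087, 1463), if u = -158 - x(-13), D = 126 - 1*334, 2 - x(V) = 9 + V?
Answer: -226917095656721/63879308025 ≈ -3552.3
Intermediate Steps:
x(V) = -7 - V (x(V) = 2 - (9 + V) = 2 + (-9 - V) = -7 - V)
D = -208 (D = 126 - 334 = -208)
u = -164 (u = -158 - (-7 - 1*(-13)) = -158 - (-7 + 13) = -158 - 1*6 = -158 - 6 = -164)
z(r) = 44 (z(r) = -164 - 1*(-208) = -164 + 208 = 44)
(1977340/(-867778) + z(-912)/588900) - y(2087, 1463) = (1977340/(-867778) + 44/588900) - (2087 + 1463) = (1977340*(-1/867778) + 44*(1/588900)) - 1*3550 = (-988670/433889 + 11/147225) - 3550 = -145552167971/63879308025 - 3550 = -226917095656721/63879308025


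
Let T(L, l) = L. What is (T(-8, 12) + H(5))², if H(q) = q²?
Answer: 289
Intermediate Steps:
(T(-8, 12) + H(5))² = (-8 + 5²)² = (-8 + 25)² = 17² = 289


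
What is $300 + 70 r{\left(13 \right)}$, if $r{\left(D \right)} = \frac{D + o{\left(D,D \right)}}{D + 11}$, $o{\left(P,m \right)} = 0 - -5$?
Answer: $\frac{705}{2} \approx 352.5$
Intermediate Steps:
$o{\left(P,m \right)} = 5$ ($o{\left(P,m \right)} = 0 + 5 = 5$)
$r{\left(D \right)} = \frac{5 + D}{11 + D}$ ($r{\left(D \right)} = \frac{D + 5}{D + 11} = \frac{5 + D}{11 + D}$)
$300 + 70 r{\left(13 \right)} = 300 + 70 \frac{5 + 13}{11 + 13} = 300 + 70 \cdot \frac{1}{24} \cdot 18 = 300 + 70 \cdot \frac{3}{4} = 300 + \frac{105}{2} = \frac{705}{2}$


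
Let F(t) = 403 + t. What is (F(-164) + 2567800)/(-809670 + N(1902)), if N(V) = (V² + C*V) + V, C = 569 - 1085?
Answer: 856013/609468 ≈ 1.4045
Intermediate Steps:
C = -516
N(V) = V² - 515*V (N(V) = (V² - 516*V) + V = V² - 515*V)
(F(-164) + 2567800)/(-809670 + N(1902)) = ((403 - 164) + 2567800)/(-809670 + 1902*(-515 + 1902)) = (239 + 2567800)/(-809670 + 1902*1387) = 2568039/(-809670 + 2638074) = 2568039/1828404 = 2568039*(1/1828404) = 856013/609468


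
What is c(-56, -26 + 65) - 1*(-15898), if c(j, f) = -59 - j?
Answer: 15895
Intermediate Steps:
c(-56, -26 + 65) - 1*(-15898) = (-59 - 1*(-56)) - 1*(-15898) = (-59 + 56) + 15898 = -3 + 15898 = 15895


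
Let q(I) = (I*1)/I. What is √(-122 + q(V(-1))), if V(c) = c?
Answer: 11*I ≈ 11.0*I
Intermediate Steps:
q(I) = 1 (q(I) = I/I = 1)
√(-122 + q(V(-1))) = √(-122 + 1) = √(-121) = 11*I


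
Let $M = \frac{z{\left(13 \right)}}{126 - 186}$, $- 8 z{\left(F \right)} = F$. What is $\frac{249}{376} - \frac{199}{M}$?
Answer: $- \frac{35912283}{4888} \approx -7347.0$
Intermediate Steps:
$z{\left(F \right)} = - \frac{F}{8}$
$M = \frac{13}{480}$ ($M = \frac{\left(- \frac{1}{8}\right) 13}{126 - 186} = - \frac{13}{8 \left(-60\right)} = \left(- \frac{13}{8}\right) \left(- \frac{1}{60}\right) = \frac{13}{480} \approx 0.027083$)
$\frac{249}{376} - \frac{199}{M} = \frac{249}{376} - \frac{199}{\frac{13}{480}} = 249 \cdot \frac{1}{376} - \frac{95520}{13} = \frac{249}{376} - \frac{95520}{13} = - \frac{35912283}{4888}$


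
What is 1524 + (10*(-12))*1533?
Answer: -182436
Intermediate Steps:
1524 + (10*(-12))*1533 = 1524 - 120*1533 = 1524 - 183960 = -182436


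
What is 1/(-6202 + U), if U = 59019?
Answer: 1/52817 ≈ 1.8933e-5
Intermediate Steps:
1/(-6202 + U) = 1/(-6202 + 59019) = 1/52817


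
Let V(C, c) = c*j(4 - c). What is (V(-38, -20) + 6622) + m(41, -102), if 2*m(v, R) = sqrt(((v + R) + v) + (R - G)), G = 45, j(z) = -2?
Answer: 6662 + I*sqrt(167)/2 ≈ 6662.0 + 6.4614*I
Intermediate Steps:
V(C, c) = -2*c (V(C, c) = c*(-2) = -2*c)
m(v, R) = sqrt(-45 + 2*R + 2*v)/2 (m(v, R) = sqrt(((v + R) + v) + (R - 1*45))/2 = sqrt(((R + v) + v) + (R - 45))/2 = sqrt((R + 2*v) + (-45 + R))/2 = sqrt(-45 + 2*R + 2*v)/2)
(V(-38, -20) + 6622) + m(41, -102) = (-2*(-20) + 6622) + sqrt(-45 + 2*(-102) + 2*41)/2 = (40 + 6622) + sqrt(-45 - 204 + 82)/2 = 6662 + sqrt(-167)/2 = 6662 + (I*sqrt(167))/2 = 6662 + I*sqrt(167)/2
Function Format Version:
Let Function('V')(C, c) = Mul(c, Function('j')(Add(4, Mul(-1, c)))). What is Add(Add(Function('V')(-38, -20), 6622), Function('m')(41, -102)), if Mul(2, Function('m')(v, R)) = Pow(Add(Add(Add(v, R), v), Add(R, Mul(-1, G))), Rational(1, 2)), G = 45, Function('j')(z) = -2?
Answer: Add(6662, Mul(Rational(1, 2), I, Pow(167, Rational(1, 2)))) ≈ Add(6662.0, Mul(6.4614, I))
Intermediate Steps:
Function('V')(C, c) = Mul(-2, c) (Function('V')(C, c) = Mul(c, -2) = Mul(-2, c))
Function('m')(v, R) = Mul(Rational(1, 2), Pow(Add(-45, Mul(2, R), Mul(2, v)), Rational(1, 2))) (Function('m')(v, R) = Mul(Rational(1, 2), Pow(Add(Add(Add(v, R), v), Add(R, Mul(-1, 45))), Rational(1, 2))) = Mul(Rational(1, 2), Pow(Add(Add(Add(R, v), v), Add(R, -45)), Rational(1, 2))) = Mul(Rational(1, 2), Pow(Add(Add(R, Mul(2, v)), Add(-45, R)), Rational(1, 2))) = Mul(Rational(1, 2), Pow(Add(-45, Mul(2, R), Mul(2, v)), Rational(1, 2))))
Add(Add(Function('V')(-38, -20), 6622), Function('m')(41, -102)) = Add(Add(Mul(-2, -20), 6622), Mul(Rational(1, 2), Pow(Add(-45, Mul(2, -102), Mul(2, 41)), Rational(1, 2)))) = Add(Add(40, 6622), Mul(Rational(1, 2), Pow(Add(-45, -204, 82), Rational(1, 2)))) = Add(6662, Mul(Rational(1, 2), Pow(-167, Rational(1, 2)))) = Add(6662, Mul(Rational(1, 2), Mul(I, Pow(167, Rational(1, 2))))) = Add(6662, Mul(Rational(1, 2), I, Pow(167, Rational(1, 2))))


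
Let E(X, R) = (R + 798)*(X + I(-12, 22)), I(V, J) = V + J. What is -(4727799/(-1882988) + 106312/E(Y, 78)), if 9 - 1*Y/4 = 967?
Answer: 2003649459223/788047424892 ≈ 2.5425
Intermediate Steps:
Y = -3832 (Y = 36 - 4*967 = 36 - 3868 = -3832)
I(V, J) = J + V
E(X, R) = (10 + X)*(798 + R) (E(X, R) = (R + 798)*(X + (22 - 12)) = (798 + R)*(X + 10) = (798 + R)*(10 + X) = (10 + X)*(798 + R))
-(4727799/(-1882988) + 106312/E(Y, 78)) = -(4727799/(-1882988) + 106312/(7980 + 10*78 + 798*(-3832) + 78*(-3832))) = -(4727799*(-1/1882988) + 106312/(7980 + 780 - 3057936 - 298896)) = -(-4727799/1882988 + 106312/(-3348072)) = -(-4727799/1882988 + 106312*(-1/3348072)) = -(-4727799/1882988 - 13289/418509) = -1*(-2003649459223/788047424892) = 2003649459223/788047424892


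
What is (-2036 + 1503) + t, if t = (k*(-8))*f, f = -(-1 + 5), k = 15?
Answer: -53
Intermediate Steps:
f = -4 (f = -1*4 = -4)
t = 480 (t = (15*(-8))*(-4) = -120*(-4) = 480)
(-2036 + 1503) + t = (-2036 + 1503) + 480 = -533 + 480 = -53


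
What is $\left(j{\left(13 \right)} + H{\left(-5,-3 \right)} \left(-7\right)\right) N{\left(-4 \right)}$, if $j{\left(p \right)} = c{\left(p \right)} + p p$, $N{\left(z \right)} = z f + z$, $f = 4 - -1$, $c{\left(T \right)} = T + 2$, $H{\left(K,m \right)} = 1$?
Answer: $-4248$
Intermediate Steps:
$c{\left(T \right)} = 2 + T$
$f = 5$ ($f = 4 + 1 = 5$)
$N{\left(z \right)} = 6 z$ ($N{\left(z \right)} = z 5 + z = 5 z + z = 6 z$)
$j{\left(p \right)} = 2 + p + p^{2}$ ($j{\left(p \right)} = \left(2 + p\right) + p p = \left(2 + p\right) + p^{2} = 2 + p + p^{2}$)
$\left(j{\left(13 \right)} + H{\left(-5,-3 \right)} \left(-7\right)\right) N{\left(-4 \right)} = \left(\left(2 + 13 + 13^{2}\right) + 1 \left(-7\right)\right) 6 \left(-4\right) = \left(\left(2 + 13 + 169\right) - 7\right) \left(-24\right) = \left(184 - 7\right) \left(-24\right) = 177 \left(-24\right) = -4248$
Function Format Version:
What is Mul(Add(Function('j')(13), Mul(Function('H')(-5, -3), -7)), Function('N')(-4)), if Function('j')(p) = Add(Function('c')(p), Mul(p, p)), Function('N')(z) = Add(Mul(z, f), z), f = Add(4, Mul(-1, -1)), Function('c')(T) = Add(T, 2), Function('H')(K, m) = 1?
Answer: -4248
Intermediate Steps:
Function('c')(T) = Add(2, T)
f = 5 (f = Add(4, 1) = 5)
Function('N')(z) = Mul(6, z) (Function('N')(z) = Add(Mul(z, 5), z) = Add(Mul(5, z), z) = Mul(6, z))
Function('j')(p) = Add(2, p, Pow(p, 2)) (Function('j')(p) = Add(Add(2, p), Mul(p, p)) = Add(Add(2, p), Pow(p, 2)) = Add(2, p, Pow(p, 2)))
Mul(Add(Function('j')(13), Mul(Function('H')(-5, -3), -7)), Function('N')(-4)) = Mul(Add(Add(2, 13, Pow(13, 2)), Mul(1, -7)), Mul(6, -4)) = Mul(Add(Add(2, 13, 169), -7), -24) = Mul(Add(184, -7), -24) = Mul(177, -24) = -4248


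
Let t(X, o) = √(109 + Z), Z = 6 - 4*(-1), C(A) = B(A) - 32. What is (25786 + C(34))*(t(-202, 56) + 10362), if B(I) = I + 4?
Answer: 267256704 + 25792*√119 ≈ 2.6754e+8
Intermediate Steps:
B(I) = 4 + I
C(A) = -28 + A (C(A) = (4 + A) - 32 = -28 + A)
Z = 10 (Z = 6 + 4 = 10)
t(X, o) = √119 (t(X, o) = √(109 + 10) = √119)
(25786 + C(34))*(t(-202, 56) + 10362) = (25786 + (-28 + 34))*(√119 + 10362) = (25786 + 6)*(10362 + √119) = 25792*(10362 + √119) = 267256704 + 25792*√119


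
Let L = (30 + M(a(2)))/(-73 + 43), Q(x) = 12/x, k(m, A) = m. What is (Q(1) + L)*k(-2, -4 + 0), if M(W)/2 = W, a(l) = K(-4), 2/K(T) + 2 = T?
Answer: -992/45 ≈ -22.044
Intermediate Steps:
K(T) = 2/(-2 + T)
a(l) = -⅓ (a(l) = 2/(-2 - 4) = 2/(-6) = 2*(-⅙) = -⅓)
M(W) = 2*W
L = -44/45 (L = (30 + 2*(-⅓))/(-73 + 43) = (30 - ⅔)/(-30) = (88/3)*(-1/30) = -44/45 ≈ -0.97778)
(Q(1) + L)*k(-2, -4 + 0) = (12/1 - 44/45)*(-2) = (12*1 - 44/45)*(-2) = (12 - 44/45)*(-2) = (496/45)*(-2) = -992/45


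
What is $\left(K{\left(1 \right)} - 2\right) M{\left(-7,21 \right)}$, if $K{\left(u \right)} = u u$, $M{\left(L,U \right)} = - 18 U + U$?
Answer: $357$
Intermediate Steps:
$M{\left(L,U \right)} = - 17 U$
$K{\left(u \right)} = u^{2}$
$\left(K{\left(1 \right)} - 2\right) M{\left(-7,21 \right)} = \left(1^{2} - 2\right) \left(\left(-17\right) 21\right) = \left(1 - 2\right) \left(-357\right) = \left(-1\right) \left(-357\right) = 357$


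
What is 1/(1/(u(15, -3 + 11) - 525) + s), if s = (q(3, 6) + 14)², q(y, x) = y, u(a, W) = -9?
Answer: 534/154325 ≈ 0.0034602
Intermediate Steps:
s = 289 (s = (3 + 14)² = 17² = 289)
1/(1/(u(15, -3 + 11) - 525) + s) = 1/(1/(-9 - 525) + 289) = 1/(1/(-534) + 289) = 1/(-1/534 + 289) = 1/(154325/534) = 534/154325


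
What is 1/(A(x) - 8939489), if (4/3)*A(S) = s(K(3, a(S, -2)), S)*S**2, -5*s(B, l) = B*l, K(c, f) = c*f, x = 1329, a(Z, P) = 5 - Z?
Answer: 5/6992664149486 ≈ 7.1503e-13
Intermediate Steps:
s(B, l) = -B*l/5
A(S) = -3*S**3*(15 - 3*S)/20 (A(S) = 3*((-3*(5 - S)*S/5)*S**2)/4 = 3*((-(15 - 3*S)*S/5)*S**2)/4 = 3*((-S*(15 - 3*S)/5)*S**2)/4 = 3*(-S**3*(15 - 3*S)/5)/4 = -3*S**3*(15 - 3*S)/20)
1/(A(x) - 8939489) = 1/((9/20)*1329**3*(-5 + 1329) - 8939489) = 1/((9/20)*2347334289*1324 - 8939489) = 1/(6992708846931/5 - 8939489) = 1/(6992664149486/5) = 5/6992664149486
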